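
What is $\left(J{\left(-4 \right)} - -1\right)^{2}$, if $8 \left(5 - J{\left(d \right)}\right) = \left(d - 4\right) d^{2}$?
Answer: $484$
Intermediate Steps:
$J{\left(d \right)} = 5 - \frac{d^{2} \left(-4 + d\right)}{8}$ ($J{\left(d \right)} = 5 - \frac{\left(d - 4\right) d^{2}}{8} = 5 - \frac{\left(-4 + d\right) d^{2}}{8} = 5 - \frac{d^{2} \left(-4 + d\right)}{8}$)
$\left(J{\left(-4 \right)} - -1\right)^{2} = \left(\left(5 + \frac{\left(-4\right)^{2}}{2} - \frac{\left(-4\right)^{3}}{8}\right) - -1\right)^{2} = \left(\left(5 + \frac{1}{2} \cdot 16 - -8\right) + \left(-14 + 15\right)\right)^{2} = \left(\left(5 + 8 + 8\right) + 1\right)^{2} = \left(21 + 1\right)^{2} = 22^{2} = 484$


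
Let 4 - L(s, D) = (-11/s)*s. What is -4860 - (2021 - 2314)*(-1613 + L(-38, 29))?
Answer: -473074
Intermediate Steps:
L(s, D) = 15 (L(s, D) = 4 - (-11/s)*s = 4 - 1*(-11) = 4 + 11 = 15)
-4860 - (2021 - 2314)*(-1613 + L(-38, 29)) = -4860 - (2021 - 2314)*(-1613 + 15) = -4860 - (-293)*(-1598) = -4860 - 1*468214 = -4860 - 468214 = -473074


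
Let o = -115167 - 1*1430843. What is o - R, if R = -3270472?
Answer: 1724462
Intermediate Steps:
o = -1546010 (o = -115167 - 1430843 = -1546010)
o - R = -1546010 - 1*(-3270472) = -1546010 + 3270472 = 1724462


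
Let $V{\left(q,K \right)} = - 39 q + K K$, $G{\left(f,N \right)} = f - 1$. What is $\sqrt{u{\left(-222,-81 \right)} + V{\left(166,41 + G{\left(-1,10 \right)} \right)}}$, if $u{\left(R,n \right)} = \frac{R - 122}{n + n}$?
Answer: $\frac{i \sqrt{401021}}{9} \approx 70.362 i$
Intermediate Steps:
$G{\left(f,N \right)} = -1 + f$ ($G{\left(f,N \right)} = f - 1 = -1 + f$)
$V{\left(q,K \right)} = K^{2} - 39 q$ ($V{\left(q,K \right)} = - 39 q + K^{2} = K^{2} - 39 q$)
$u{\left(R,n \right)} = \frac{-122 + R}{2 n}$
$\sqrt{u{\left(-222,-81 \right)} + V{\left(166,41 + G{\left(-1,10 \right)} \right)}} = \sqrt{\frac{-122 - 222}{2 \left(-81\right)} + \left(\left(41 - 2\right)^{2} - 6474\right)} = \sqrt{\frac{1}{2} \left(- \frac{1}{81}\right) \left(-344\right) - \left(6474 - \left(41 - 2\right)^{2}\right)} = \sqrt{\frac{172}{81} - \left(6474 - 39^{2}\right)} = \sqrt{\frac{172}{81} + \left(1521 - 6474\right)} = \sqrt{\frac{172}{81} - 4953} = \sqrt{- \frac{401021}{81}} = \frac{i \sqrt{401021}}{9}$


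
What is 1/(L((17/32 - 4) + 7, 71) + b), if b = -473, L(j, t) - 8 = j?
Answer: -32/14767 ≈ -0.0021670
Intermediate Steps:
L(j, t) = 8 + j
1/(L((17/32 - 4) + 7, 71) + b) = 1/((8 + ((17/32 - 4) + 7)) - 473) = 1/((8 + (-111/32 + 7)) - 473) = 1/((8 + 113/32) - 473) = 1/(369/32 - 473) = 1/(-14767/32) = -32/14767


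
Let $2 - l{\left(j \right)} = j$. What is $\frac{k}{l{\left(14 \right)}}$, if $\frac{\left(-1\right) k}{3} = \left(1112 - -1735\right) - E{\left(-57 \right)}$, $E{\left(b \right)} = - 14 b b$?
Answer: $\frac{48333}{4} \approx 12083.0$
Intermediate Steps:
$l{\left(j \right)} = 2 - j$
$E{\left(b \right)} = - 14 b^{2}$
$k = -144999$ ($k = - 3 \left(\left(1112 - -1735\right) - - 14 \left(-57\right)^{2}\right) = - 3 \left(\left(1112 + 1735\right) - \left(-14\right) 3249\right) = - 3 \left(2847 - -45486\right) = - 3 \left(2847 + 45486\right) = \left(-3\right) 48333 = -144999$)
$\frac{k}{l{\left(14 \right)}} = - \frac{144999}{2 - 14} = - \frac{144999}{-12} = \left(-144999\right) \left(- \frac{1}{12}\right) = \frac{48333}{4}$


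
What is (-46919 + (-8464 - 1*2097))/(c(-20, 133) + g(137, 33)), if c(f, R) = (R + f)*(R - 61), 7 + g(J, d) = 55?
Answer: -2395/341 ≈ -7.0235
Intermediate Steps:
g(J, d) = 48 (g(J, d) = -7 + 55 = 48)
c(f, R) = (-61 + R)*(R + f) (c(f, R) = (R + f)*(-61 + R) = (-61 + R)*(R + f))
(-46919 + (-8464 - 1*2097))/(c(-20, 133) + g(137, 33)) = (-46919 + (-8464 - 1*2097))/((133**2 - 61*133 - 61*(-20) + 133*(-20)) + 48) = (-46919 + (-8464 - 2097))/((17689 - 8113 + 1220 - 2660) + 48) = (-46919 - 10561)/(8136 + 48) = -57480/8184 = -57480*1/8184 = -2395/341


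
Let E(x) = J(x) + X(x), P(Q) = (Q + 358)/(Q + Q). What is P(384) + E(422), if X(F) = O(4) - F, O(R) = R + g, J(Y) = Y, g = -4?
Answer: 371/384 ≈ 0.96615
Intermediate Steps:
P(Q) = (358 + Q)/(2*Q) (P(Q) = (358 + Q)/((2*Q)) = (358 + Q)*(1/(2*Q)) = (358 + Q)/(2*Q))
O(R) = -4 + R (O(R) = R - 4 = -4 + R)
X(F) = -F (X(F) = (-4 + 4) - F = 0 - F = -F)
E(x) = 0 (E(x) = x - x = 0)
P(384) + E(422) = (½)*(358 + 384)/384 + 0 = (½)*(1/384)*742 + 0 = 371/384 + 0 = 371/384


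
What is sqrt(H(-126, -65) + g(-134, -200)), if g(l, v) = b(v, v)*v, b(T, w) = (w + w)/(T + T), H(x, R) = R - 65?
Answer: I*sqrt(330) ≈ 18.166*I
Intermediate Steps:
H(x, R) = -65 + R
b(T, w) = w/T (b(T, w) = (2*w)/((2*T)) = (2*w)*(1/(2*T)) = w/T)
g(l, v) = v (g(l, v) = (v/v)*v = 1*v = v)
sqrt(H(-126, -65) + g(-134, -200)) = sqrt((-65 - 65) - 200) = sqrt(-130 - 200) = sqrt(-330) = I*sqrt(330)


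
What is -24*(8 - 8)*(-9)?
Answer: 0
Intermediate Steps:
-24*(8 - 8)*(-9) = -0*(-9) = -24*0 = 0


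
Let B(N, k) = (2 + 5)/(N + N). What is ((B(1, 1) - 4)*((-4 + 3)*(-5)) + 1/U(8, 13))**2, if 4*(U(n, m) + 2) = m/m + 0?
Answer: 1849/196 ≈ 9.4337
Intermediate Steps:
U(n, m) = -7/4 (U(n, m) = -2 + (m/m + 0)/4 = -2 + (1 + 0)/4 = -2 + (1/4)*1 = -2 + 1/4 = -7/4)
B(N, k) = 7/(2*N) (B(N, k) = 7/((2*N)) = 7*(1/(2*N)) = 7/(2*N))
((B(1, 1) - 4)*((-4 + 3)*(-5)) + 1/U(8, 13))**2 = (((7/2)/1 - 4)*((-4 + 3)*(-5)) + 1/(-7/4))**2 = (((7/2)*1 - 4)*(-1*(-5)) - 4/7)**2 = ((7/2 - 4)*5 - 4/7)**2 = (-1/2*5 - 4/7)**2 = (-5/2 - 4/7)**2 = (-43/14)**2 = 1849/196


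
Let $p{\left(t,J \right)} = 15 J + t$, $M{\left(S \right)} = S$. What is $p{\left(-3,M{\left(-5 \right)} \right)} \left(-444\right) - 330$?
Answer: $34302$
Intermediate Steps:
$p{\left(t,J \right)} = t + 15 J$
$p{\left(-3,M{\left(-5 \right)} \right)} \left(-444\right) - 330 = \left(-3 + 15 \left(-5\right)\right) \left(-444\right) - 330 = \left(-3 - 75\right) \left(-444\right) - 330 = \left(-78\right) \left(-444\right) - 330 = 34632 - 330 = 34302$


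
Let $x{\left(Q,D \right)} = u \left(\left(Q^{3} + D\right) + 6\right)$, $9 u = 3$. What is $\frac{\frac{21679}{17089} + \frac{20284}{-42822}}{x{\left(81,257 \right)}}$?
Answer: $\frac{290852431}{64848849274872} \approx 4.4851 \cdot 10^{-6}$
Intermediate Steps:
$u = \frac{1}{3}$ ($u = \frac{1}{9} \cdot 3 = \frac{1}{3} \approx 0.33333$)
$x{\left(Q,D \right)} = 2 + \frac{D}{3} + \frac{Q^{3}}{3}$ ($x{\left(Q,D \right)} = \frac{\left(Q^{3} + D\right) + 6}{3} = \frac{\left(D + Q^{3}\right) + 6}{3} = \frac{6 + D + Q^{3}}{3} = 2 + \frac{D}{3} + \frac{Q^{3}}{3}$)
$\frac{\frac{21679}{17089} + \frac{20284}{-42822}}{x{\left(81,257 \right)}} = \frac{\frac{21679}{17089} + \frac{20284}{-42822}}{2 + \frac{1}{3} \cdot 257 + \frac{81^{3}}{3}} = \frac{21679 \cdot \frac{1}{17089} + 20284 \left(- \frac{1}{42822}\right)}{2 + \frac{257}{3} + \frac{1}{3} \cdot 531441} = \frac{\frac{21679}{17089} - \frac{10142}{21411}}{2 + \frac{257}{3} + 177147} = \frac{290852431}{365892579 \cdot \frac{531704}{3}} = \frac{290852431}{365892579} \cdot \frac{3}{531704} = \frac{290852431}{64848849274872}$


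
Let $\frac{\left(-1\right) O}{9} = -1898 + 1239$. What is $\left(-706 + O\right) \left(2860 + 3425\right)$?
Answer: $32839125$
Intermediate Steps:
$O = 5931$ ($O = - 9 \left(-1898 + 1239\right) = \left(-9\right) \left(-659\right) = 5931$)
$\left(-706 + O\right) \left(2860 + 3425\right) = \left(-706 + 5931\right) \left(2860 + 3425\right) = 5225 \cdot 6285 = 32839125$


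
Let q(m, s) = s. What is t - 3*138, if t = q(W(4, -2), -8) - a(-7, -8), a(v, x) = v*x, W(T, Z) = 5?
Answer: -478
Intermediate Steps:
t = -64 (t = -8 - (-7)*(-8) = -8 - 1*56 = -8 - 56 = -64)
t - 3*138 = -64 - 3*138 = -64 - 414 = -478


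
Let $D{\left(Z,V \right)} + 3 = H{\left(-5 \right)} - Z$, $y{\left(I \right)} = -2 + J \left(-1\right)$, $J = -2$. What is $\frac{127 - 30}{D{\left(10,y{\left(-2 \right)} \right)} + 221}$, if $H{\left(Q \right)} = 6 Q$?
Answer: $\frac{97}{178} \approx 0.54494$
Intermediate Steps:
$y{\left(I \right)} = 0$ ($y{\left(I \right)} = -2 - -2 = -2 + 2 = 0$)
$D{\left(Z,V \right)} = -33 - Z$ ($D{\left(Z,V \right)} = -3 - \left(30 + Z\right) = -33 - Z$)
$\frac{127 - 30}{D{\left(10,y{\left(-2 \right)} \right)} + 221} = \frac{127 - 30}{\left(-33 - 10\right) + 221} = \frac{1}{\left(-33 - 10\right) + 221} \cdot 97 = \frac{1}{-43 + 221} \cdot 97 = \frac{1}{178} \cdot 97 = \frac{97}{178}$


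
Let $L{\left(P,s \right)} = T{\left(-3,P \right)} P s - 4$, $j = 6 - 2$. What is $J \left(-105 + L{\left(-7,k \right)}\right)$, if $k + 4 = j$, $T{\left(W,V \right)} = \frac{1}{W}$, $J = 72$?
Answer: $-7848$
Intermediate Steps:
$j = 4$ ($j = 6 - 2 = 4$)
$k = 0$ ($k = -4 + 4 = 0$)
$L{\left(P,s \right)} = -4 - \frac{P s}{3}$ ($L{\left(P,s \right)} = \frac{P}{-3} s - 4 = - \frac{P}{3} s - 4 = - \frac{P s}{3} - 4 = -4 - \frac{P s}{3}$)
$J \left(-105 + L{\left(-7,k \right)}\right) = 72 \left(-105 - \left(4 - 0\right)\right) = 72 \left(-105 + \left(-4 + 0\right)\right) = 72 \left(-105 - 4\right) = 72 \left(-109\right) = -7848$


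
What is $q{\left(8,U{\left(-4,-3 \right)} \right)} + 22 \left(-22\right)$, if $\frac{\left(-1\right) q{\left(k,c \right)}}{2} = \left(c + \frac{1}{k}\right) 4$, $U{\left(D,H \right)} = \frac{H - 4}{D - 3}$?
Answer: $-493$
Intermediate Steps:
$U{\left(D,H \right)} = \frac{-4 + H}{-3 + D}$
$q{\left(k,c \right)} = - 8 c - \frac{8}{k}$ ($q{\left(k,c \right)} = - 2 \left(c + \frac{1}{k}\right) 4 = - 2 \left(4 c + \frac{4}{k}\right) = - 8 c - \frac{8}{k}$)
$q{\left(8,U{\left(-4,-3 \right)} \right)} + 22 \left(-22\right) = \left(- 8 \frac{-4 - 3}{-3 - 4} - \frac{8}{8}\right) + 22 \left(-22\right) = \left(- 8 \frac{1}{-7} \left(-7\right) - 1\right) - 484 = \left(- 8 \left(\left(- \frac{1}{7}\right) \left(-7\right)\right) - 1\right) - 484 = \left(\left(-8\right) 1 - 1\right) - 484 = \left(-8 - 1\right) - 484 = -9 - 484 = -493$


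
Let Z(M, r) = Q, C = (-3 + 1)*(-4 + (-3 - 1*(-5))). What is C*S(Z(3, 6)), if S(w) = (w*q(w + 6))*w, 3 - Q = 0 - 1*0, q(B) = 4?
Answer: 144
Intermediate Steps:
Q = 3 (Q = 3 - (0 - 1*0) = 3 - (0 + 0) = 3 - 1*0 = 3 + 0 = 3)
C = 4 (C = -2*(-4 + (-3 + 5)) = -2*(-4 + 2) = -2*(-2) = 4)
Z(M, r) = 3
S(w) = 4*w² (S(w) = (w*4)*w = (4*w)*w = 4*w²)
C*S(Z(3, 6)) = 4*(4*3²) = 4*(4*9) = 4*36 = 144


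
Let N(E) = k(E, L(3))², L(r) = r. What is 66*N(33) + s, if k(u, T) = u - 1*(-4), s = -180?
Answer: 90174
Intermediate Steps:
k(u, T) = 4 + u (k(u, T) = u + 4 = 4 + u)
N(E) = (4 + E)²
66*N(33) + s = 66*(4 + 33)² - 180 = 66*37² - 180 = 66*1369 - 180 = 90354 - 180 = 90174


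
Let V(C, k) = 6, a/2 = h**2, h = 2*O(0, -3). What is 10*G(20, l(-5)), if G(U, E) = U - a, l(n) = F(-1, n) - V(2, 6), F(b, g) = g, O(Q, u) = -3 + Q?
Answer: -520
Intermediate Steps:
h = -6 (h = 2*(-3 + 0) = 2*(-3) = -6)
a = 72 (a = 2*(-6)**2 = 2*36 = 72)
l(n) = -6 + n (l(n) = n - 1*6 = n - 6 = -6 + n)
G(U, E) = -72 + U (G(U, E) = U - 1*72 = U - 72 = -72 + U)
10*G(20, l(-5)) = 10*(-72 + 20) = 10*(-52) = -520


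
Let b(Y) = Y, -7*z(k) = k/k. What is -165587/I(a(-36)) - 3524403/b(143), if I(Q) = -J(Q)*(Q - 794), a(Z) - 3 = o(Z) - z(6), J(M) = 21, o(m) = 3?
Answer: -58334926576/2365935 ≈ -24656.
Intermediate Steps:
z(k) = -1/7 (z(k) = -k/(7*k) = -1/7*1 = -1/7)
a(Z) = 43/7 (a(Z) = 3 + (3 - 1*(-1/7)) = 3 + (3 + 1/7) = 3 + 22/7 = 43/7)
I(Q) = 16674 - 21*Q (I(Q) = -21*(Q - 794) = -21*(-794 + Q) = -(-16674 + 21*Q) = 16674 - 21*Q)
-165587/I(a(-36)) - 3524403/b(143) = -165587/(16674 - 21*43/7) - 3524403/143 = -165587/(16674 - 129) - 3524403*1/143 = -165587/16545 - 3524403/143 = -58334926576/2365935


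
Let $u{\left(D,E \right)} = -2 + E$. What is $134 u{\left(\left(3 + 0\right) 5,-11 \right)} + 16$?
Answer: $-1726$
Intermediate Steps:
$134 u{\left(\left(3 + 0\right) 5,-11 \right)} + 16 = 134 \left(-2 - 11\right) + 16 = 134 \left(-13\right) + 16 = -1742 + 16 = -1726$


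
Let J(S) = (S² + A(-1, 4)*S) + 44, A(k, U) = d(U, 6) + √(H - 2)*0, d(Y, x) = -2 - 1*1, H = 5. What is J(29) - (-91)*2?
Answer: 980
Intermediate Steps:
d(Y, x) = -3 (d(Y, x) = -2 - 1 = -3)
A(k, U) = -3 (A(k, U) = -3 + √(5 - 2)*0 = -3 + √3*0 = -3 + 0 = -3)
J(S) = 44 + S² - 3*S (J(S) = (S² - 3*S) + 44 = 44 + S² - 3*S)
J(29) - (-91)*2 = (44 + 29² - 3*29) - (-91)*2 = (44 + 841 - 87) - 1*(-182) = 798 + 182 = 980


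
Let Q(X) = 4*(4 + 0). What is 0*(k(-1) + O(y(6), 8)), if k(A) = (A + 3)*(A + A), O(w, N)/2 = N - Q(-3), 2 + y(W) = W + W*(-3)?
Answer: 0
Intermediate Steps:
Q(X) = 16 (Q(X) = 4*4 = 16)
y(W) = -2 - 2*W (y(W) = -2 + (W + W*(-3)) = -2 + (W - 3*W) = -2 - 2*W)
O(w, N) = -32 + 2*N (O(w, N) = 2*(N - 1*16) = 2*(N - 16) = 2*(-16 + N) = -32 + 2*N)
k(A) = 2*A*(3 + A) (k(A) = (3 + A)*(2*A) = 2*A*(3 + A))
0*(k(-1) + O(y(6), 8)) = 0*(2*(-1)*(3 - 1) + (-32 + 2*8)) = 0*(2*(-1)*2 + (-32 + 16)) = 0*(-4 - 16) = 0*(-20) = 0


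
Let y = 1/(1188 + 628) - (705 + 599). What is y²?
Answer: 5607722371969/3297856 ≈ 1.7004e+6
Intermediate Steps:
y = -2368063/1816 (y = 1/1816 - 1*1304 = 1/1816 - 1304 = -2368063/1816 ≈ -1304.0)
y² = (-2368063/1816)² = 5607722371969/3297856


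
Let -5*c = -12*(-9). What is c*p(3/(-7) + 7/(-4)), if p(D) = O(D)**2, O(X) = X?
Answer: -100467/980 ≈ -102.52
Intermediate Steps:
p(D) = D**2
c = -108/5 (c = -(-12)*(-9)/5 = -1/5*108 = -108/5 ≈ -21.600)
c*p(3/(-7) + 7/(-4)) = -108*(3/(-7) + 7/(-4))**2/5 = -108*(3*(-1/7) + 7*(-1/4))**2/5 = -108*(-3/7 - 7/4)**2/5 = -108*(-61/28)**2/5 = -108/5*3721/784 = -100467/980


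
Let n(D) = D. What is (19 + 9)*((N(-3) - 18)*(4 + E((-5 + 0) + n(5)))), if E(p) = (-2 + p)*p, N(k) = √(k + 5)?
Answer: -2016 + 112*√2 ≈ -1857.6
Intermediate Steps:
N(k) = √(5 + k)
E(p) = p*(-2 + p)
(19 + 9)*((N(-3) - 18)*(4 + E((-5 + 0) + n(5)))) = (19 + 9)*((√(5 - 3) - 18)*(4 + ((-5 + 0) + 5)*(-2 + ((-5 + 0) + 5)))) = 28*((√2 - 18)*(4 + (-5 + 5)*(-2 + (-5 + 5)))) = 28*((-18 + √2)*(4 + 0*(-2 + 0))) = 28*((-18 + √2)*(4 + 0*(-2))) = 28*((-18 + √2)*(4 + 0)) = 28*((-18 + √2)*4) = 28*(-72 + 4*√2) = -2016 + 112*√2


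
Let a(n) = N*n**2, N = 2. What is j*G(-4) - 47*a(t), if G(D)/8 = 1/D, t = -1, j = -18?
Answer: -58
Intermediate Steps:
a(n) = 2*n**2
G(D) = 8/D
j*G(-4) - 47*a(t) = -144/(-4) - 94*(-1)**2 = -144*(-1)/4 - 94 = -18*(-2) - 47*2 = 36 - 94 = -58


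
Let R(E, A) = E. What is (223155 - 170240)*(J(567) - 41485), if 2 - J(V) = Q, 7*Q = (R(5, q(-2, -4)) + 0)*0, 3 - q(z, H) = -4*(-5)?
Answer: -2195072945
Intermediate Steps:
q(z, H) = -17 (q(z, H) = 3 - (-4)*(-5) = 3 - 1*20 = 3 - 20 = -17)
Q = 0 (Q = ((5 + 0)*0)/7 = (5*0)/7 = (⅐)*0 = 0)
J(V) = 2 (J(V) = 2 - 1*0 = 2 + 0 = 2)
(223155 - 170240)*(J(567) - 41485) = (223155 - 170240)*(2 - 41485) = 52915*(-41483) = -2195072945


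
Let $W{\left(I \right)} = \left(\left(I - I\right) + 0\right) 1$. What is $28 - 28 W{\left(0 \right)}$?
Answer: $28$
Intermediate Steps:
$W{\left(I \right)} = 0$ ($W{\left(I \right)} = \left(0 + 0\right) 1 = 0 \cdot 1 = 0$)
$28 - 28 W{\left(0 \right)} = 28 - 0 = 28 + 0 = 28$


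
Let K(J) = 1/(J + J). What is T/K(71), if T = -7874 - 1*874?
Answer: -1242216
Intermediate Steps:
T = -8748 (T = -7874 - 874 = -8748)
K(J) = 1/(2*J)
T/K(71) = -8748/((1/2)/71) = -8748/((1/2)*(1/71)) = -8748/1/142 = -8748*142 = -1242216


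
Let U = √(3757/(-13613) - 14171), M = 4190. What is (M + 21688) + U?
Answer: 25878 + 2*I*√656533141135/13613 ≈ 25878.0 + 119.04*I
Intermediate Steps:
U = 2*I*√656533141135/13613 (U = √(3757*(-1/13613) - 14171) = √(-3757/13613 - 14171) = √(-192913580/13613) = 2*I*√656533141135/13613 ≈ 119.04*I)
(M + 21688) + U = (4190 + 21688) + 2*I*√656533141135/13613 = 25878 + 2*I*√656533141135/13613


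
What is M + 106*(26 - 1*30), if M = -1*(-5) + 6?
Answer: -413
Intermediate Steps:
M = 11 (M = 5 + 6 = 11)
M + 106*(26 - 1*30) = 11 + 106*(26 - 1*30) = 11 + 106*(26 - 30) = 11 + 106*(-4) = 11 - 424 = -413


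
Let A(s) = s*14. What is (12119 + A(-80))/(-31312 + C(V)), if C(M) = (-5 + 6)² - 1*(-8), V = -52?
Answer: -10999/31303 ≈ -0.35137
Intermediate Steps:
A(s) = 14*s
C(M) = 9 (C(M) = 1² + 8 = 1 + 8 = 9)
(12119 + A(-80))/(-31312 + C(V)) = (12119 + 14*(-80))/(-31312 + 9) = (12119 - 1120)/(-31303) = 10999*(-1/31303) = -10999/31303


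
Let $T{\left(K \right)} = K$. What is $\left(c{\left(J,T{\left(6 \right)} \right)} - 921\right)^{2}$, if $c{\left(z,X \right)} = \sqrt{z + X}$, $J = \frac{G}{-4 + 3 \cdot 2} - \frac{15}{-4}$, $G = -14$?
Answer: $\frac{\left(1842 - \sqrt{11}\right)^{2}}{4} \approx 8.4519 \cdot 10^{5}$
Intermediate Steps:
$J = - \frac{13}{4}$ ($J = - \frac{14}{-4 + 3 \cdot 2} - \frac{15}{-4} = - \frac{14}{-4 + 6} - - \frac{15}{4} = - \frac{14}{2} + \frac{15}{4} = \left(-14\right) \frac{1}{2} + \frac{15}{4} = -7 + \frac{15}{4} = - \frac{13}{4} \approx -3.25$)
$c{\left(z,X \right)} = \sqrt{X + z}$
$\left(c{\left(J,T{\left(6 \right)} \right)} - 921\right)^{2} = \left(\sqrt{6 - \frac{13}{4}} - 921\right)^{2} = \left(\sqrt{\frac{11}{4}} - 921\right)^{2} = \left(\frac{\sqrt{11}}{2} - 921\right)^{2} = \left(-921 + \frac{\sqrt{11}}{2}\right)^{2}$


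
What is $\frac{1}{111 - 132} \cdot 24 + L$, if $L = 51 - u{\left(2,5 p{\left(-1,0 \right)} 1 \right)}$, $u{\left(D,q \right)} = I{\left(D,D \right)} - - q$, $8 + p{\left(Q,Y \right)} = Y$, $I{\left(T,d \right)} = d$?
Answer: $\frac{615}{7} \approx 87.857$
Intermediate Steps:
$p{\left(Q,Y \right)} = -8 + Y$
$u{\left(D,q \right)} = D + q$ ($u{\left(D,q \right)} = D - - q = D + q$)
$L = 89$ ($L = 51 - \left(2 + 5 \left(-8 + 0\right) 1\right) = 51 - \left(2 + 5 \left(-8\right) 1\right) = 51 - \left(2 - 40\right) = 51 - -38 = 51 + 38 = 89$)
$\frac{1}{111 - 132} \cdot 24 + L = \frac{1}{111 - 132} \cdot 24 + 89 = \frac{1}{-21} \cdot 24 + 89 = \left(- \frac{1}{21}\right) 24 + 89 = - \frac{8}{7} + 89 = \frac{615}{7}$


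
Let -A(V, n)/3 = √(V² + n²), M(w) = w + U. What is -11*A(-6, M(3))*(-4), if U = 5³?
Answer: -264*√4105 ≈ -16915.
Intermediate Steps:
U = 125
M(w) = 125 + w (M(w) = w + 125 = 125 + w)
A(V, n) = -3*√(V² + n²)
-11*A(-6, M(3))*(-4) = -(-33)*√((-6)² + (125 + 3)²)*(-4) = -(-33)*√(36 + 128²)*(-4) = -(-33)*√(36 + 16384)*(-4) = -(-33)*√16420*(-4) = -(-33)*2*√4105*(-4) = -(-66)*√4105*(-4) = (66*√4105)*(-4) = -264*√4105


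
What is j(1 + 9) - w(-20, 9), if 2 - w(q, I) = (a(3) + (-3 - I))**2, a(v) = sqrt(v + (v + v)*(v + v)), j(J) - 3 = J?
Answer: 194 - 24*sqrt(39) ≈ 44.120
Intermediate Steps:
j(J) = 3 + J
a(v) = sqrt(v + 4*v**2) (a(v) = sqrt(v + (2*v)*(2*v)) = sqrt(v + 4*v**2))
w(q, I) = 2 - (-3 + sqrt(39) - I)**2 (w(q, I) = 2 - (sqrt(3*(1 + 4*3)) + (-3 - I))**2 = 2 - (sqrt(3*(1 + 12)) + (-3 - I))**2 = 2 - (sqrt(3*13) + (-3 - I))**2 = 2 - (sqrt(39) + (-3 - I))**2 = 2 - (-3 + sqrt(39) - I)**2)
j(1 + 9) - w(-20, 9) = (3 + (1 + 9)) - (2 - (3 + 9 - sqrt(39))**2) = (3 + 10) - (2 - (12 - sqrt(39))**2) = 13 + (-2 + (12 - sqrt(39))**2) = 11 + (12 - sqrt(39))**2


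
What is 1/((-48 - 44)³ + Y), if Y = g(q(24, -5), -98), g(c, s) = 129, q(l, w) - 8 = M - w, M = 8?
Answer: -1/778559 ≈ -1.2844e-6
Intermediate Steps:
q(l, w) = 16 - w (q(l, w) = 8 + (8 - w) = 16 - w)
Y = 129
1/((-48 - 44)³ + Y) = 1/((-48 - 44)³ + 129) = 1/((-92)³ + 129) = 1/(-778688 + 129) = 1/(-778559) = -1/778559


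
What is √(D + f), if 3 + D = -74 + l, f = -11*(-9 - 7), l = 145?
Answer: 2*√61 ≈ 15.620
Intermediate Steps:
f = 176 (f = -11*(-16) = 176)
D = 68 (D = -3 + (-74 + 145) = -3 + 71 = 68)
√(D + f) = √(68 + 176) = √244 = 2*√61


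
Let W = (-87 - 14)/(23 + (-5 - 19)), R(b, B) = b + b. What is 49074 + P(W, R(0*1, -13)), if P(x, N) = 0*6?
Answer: 49074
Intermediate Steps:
R(b, B) = 2*b
W = 101 (W = -101/(23 - 24) = -101/(-1) = -101*(-1) = 101)
P(x, N) = 0
49074 + P(W, R(0*1, -13)) = 49074 + 0 = 49074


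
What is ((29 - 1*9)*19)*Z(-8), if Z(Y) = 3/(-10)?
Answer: -114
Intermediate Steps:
Z(Y) = -3/10 (Z(Y) = 3*(-1/10) = -3/10)
((29 - 1*9)*19)*Z(-8) = ((29 - 1*9)*19)*(-3/10) = ((29 - 9)*19)*(-3/10) = (20*19)*(-3/10) = 380*(-3/10) = -114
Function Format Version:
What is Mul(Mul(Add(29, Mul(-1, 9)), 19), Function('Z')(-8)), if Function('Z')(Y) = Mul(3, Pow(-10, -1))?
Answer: -114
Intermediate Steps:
Function('Z')(Y) = Rational(-3, 10) (Function('Z')(Y) = Mul(3, Rational(-1, 10)) = Rational(-3, 10))
Mul(Mul(Add(29, Mul(-1, 9)), 19), Function('Z')(-8)) = Mul(Mul(Add(29, Mul(-1, 9)), 19), Rational(-3, 10)) = Mul(Mul(Add(29, -9), 19), Rational(-3, 10)) = Mul(Mul(20, 19), Rational(-3, 10)) = Mul(380, Rational(-3, 10)) = -114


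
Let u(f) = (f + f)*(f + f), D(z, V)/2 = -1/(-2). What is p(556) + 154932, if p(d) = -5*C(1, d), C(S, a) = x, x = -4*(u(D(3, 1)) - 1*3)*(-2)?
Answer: 154892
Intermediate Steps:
D(z, V) = 1 (D(z, V) = 2*(-1/(-2)) = 2*(-1*(-½)) = 2*(½) = 1)
u(f) = 4*f² (u(f) = (2*f)*(2*f) = 4*f²)
x = 8 (x = -4*(4*1² - 1*3)*(-2) = -4*(4*1 - 3)*(-2) = -4*(4 - 3)*(-2) = -4*1*(-2) = -4*(-2) = 8)
C(S, a) = 8
p(d) = -40 (p(d) = -5*8 = -40)
p(556) + 154932 = -40 + 154932 = 154892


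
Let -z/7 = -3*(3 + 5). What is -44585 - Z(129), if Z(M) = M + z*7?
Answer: -45890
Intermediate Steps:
z = 168 (z = -(-21)*(3 + 5) = -(-21)*8 = -7*(-24) = 168)
Z(M) = 1176 + M (Z(M) = M + 168*7 = M + 1176 = 1176 + M)
-44585 - Z(129) = -44585 - (1176 + 129) = -44585 - 1*1305 = -44585 - 1305 = -45890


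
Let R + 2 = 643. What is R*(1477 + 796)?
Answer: 1456993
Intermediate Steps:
R = 641 (R = -2 + 643 = 641)
R*(1477 + 796) = 641*(1477 + 796) = 641*2273 = 1456993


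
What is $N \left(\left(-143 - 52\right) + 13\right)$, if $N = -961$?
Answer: $174902$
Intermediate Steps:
$N \left(\left(-143 - 52\right) + 13\right) = - 961 \left(\left(-143 - 52\right) + 13\right) = - 961 \left(-195 + 13\right) = \left(-961\right) \left(-182\right) = 174902$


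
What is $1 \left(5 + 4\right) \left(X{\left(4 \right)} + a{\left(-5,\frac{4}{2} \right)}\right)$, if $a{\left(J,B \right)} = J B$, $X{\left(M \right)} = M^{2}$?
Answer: $54$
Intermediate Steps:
$a{\left(J,B \right)} = B J$
$1 \left(5 + 4\right) \left(X{\left(4 \right)} + a{\left(-5,\frac{4}{2} \right)}\right) = 1 \left(5 + 4\right) \left(4^{2} + \frac{4}{2} \left(-5\right)\right) = 1 \cdot 9 \left(16 + 4 \cdot \frac{1}{2} \left(-5\right)\right) = 9 \left(16 + 2 \left(-5\right)\right) = 9 \left(16 - 10\right) = 9 \cdot 6 = 54$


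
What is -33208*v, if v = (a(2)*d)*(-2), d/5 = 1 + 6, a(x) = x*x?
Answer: 9298240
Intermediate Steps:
a(x) = x²
d = 35 (d = 5*(1 + 6) = 5*7 = 35)
v = -280 (v = (2²*35)*(-2) = (4*35)*(-2) = 140*(-2) = -280)
-33208*v = -33208*(-280) = 9298240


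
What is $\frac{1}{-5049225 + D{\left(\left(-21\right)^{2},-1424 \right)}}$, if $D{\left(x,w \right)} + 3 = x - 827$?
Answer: $- \frac{1}{5049614} \approx -1.9803 \cdot 10^{-7}$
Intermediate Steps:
$D{\left(x,w \right)} = -830 + x$ ($D{\left(x,w \right)} = -3 + \left(x - 827\right) = -3 + \left(-827 + x\right) = -830 + x$)
$\frac{1}{-5049225 + D{\left(\left(-21\right)^{2},-1424 \right)}} = \frac{1}{-5049225 - \left(830 - \left(-21\right)^{2}\right)} = \frac{1}{-5049225 + \left(-830 + 441\right)} = \frac{1}{-5049225 - 389} = \frac{1}{-5049614} = - \frac{1}{5049614}$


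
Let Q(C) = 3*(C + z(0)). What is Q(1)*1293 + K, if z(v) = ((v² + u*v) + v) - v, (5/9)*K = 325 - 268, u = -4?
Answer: 19908/5 ≈ 3981.6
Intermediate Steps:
K = 513/5 (K = 9*(325 - 268)/5 = (9/5)*57 = 513/5 ≈ 102.60)
z(v) = v² - 4*v (z(v) = ((v² - 4*v) + v) - v = (v² - 3*v) - v = v² - 4*v)
Q(C) = 3*C (Q(C) = 3*(C + 0*(-4 + 0)) = 3*(C + 0*(-4)) = 3*(C + 0) = 3*C)
Q(1)*1293 + K = (3*1)*1293 + 513/5 = 3*1293 + 513/5 = 3879 + 513/5 = 19908/5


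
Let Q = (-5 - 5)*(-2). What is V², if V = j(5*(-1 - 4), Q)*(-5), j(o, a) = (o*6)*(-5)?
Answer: 14062500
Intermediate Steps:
Q = 20 (Q = -10*(-2) = 20)
j(o, a) = -30*o (j(o, a) = (6*o)*(-5) = -30*o)
V = -3750 (V = -150*(-1 - 4)*(-5) = -150*(-5)*(-5) = -30*(-25)*(-5) = 750*(-5) = -3750)
V² = (-3750)² = 14062500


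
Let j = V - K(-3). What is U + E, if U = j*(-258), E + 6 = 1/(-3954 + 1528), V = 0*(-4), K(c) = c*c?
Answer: 5618615/2426 ≈ 2316.0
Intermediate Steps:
K(c) = c²
V = 0
E = -14557/2426 (E = -6 + 1/(-3954 + 1528) = -6 + 1/(-2426) = -6 - 1/2426 = -14557/2426 ≈ -6.0004)
j = -9 (j = 0 - 1*(-3)² = 0 - 1*9 = 0 - 9 = -9)
U = 2322 (U = -9*(-258) = 2322)
U + E = 2322 - 14557/2426 = 5618615/2426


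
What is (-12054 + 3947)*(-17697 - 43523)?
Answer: 496310540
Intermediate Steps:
(-12054 + 3947)*(-17697 - 43523) = -8107*(-61220) = 496310540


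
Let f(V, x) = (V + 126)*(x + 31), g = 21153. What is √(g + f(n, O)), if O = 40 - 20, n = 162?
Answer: √35841 ≈ 189.32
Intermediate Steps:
O = 20
f(V, x) = (31 + x)*(126 + V) (f(V, x) = (126 + V)*(31 + x) = (31 + x)*(126 + V))
√(g + f(n, O)) = √(21153 + (3906 + 31*162 + 126*20 + 162*20)) = √(21153 + (3906 + 5022 + 2520 + 3240)) = √(21153 + 14688) = √35841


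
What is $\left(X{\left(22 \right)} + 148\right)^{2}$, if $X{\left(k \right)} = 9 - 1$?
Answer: $24336$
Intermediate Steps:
$X{\left(k \right)} = 8$ ($X{\left(k \right)} = 9 - 1 = 8$)
$\left(X{\left(22 \right)} + 148\right)^{2} = \left(8 + 148\right)^{2} = 156^{2} = 24336$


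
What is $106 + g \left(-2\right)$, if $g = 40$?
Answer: $26$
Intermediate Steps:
$106 + g \left(-2\right) = 106 + 40 \left(-2\right) = 106 - 80 = 26$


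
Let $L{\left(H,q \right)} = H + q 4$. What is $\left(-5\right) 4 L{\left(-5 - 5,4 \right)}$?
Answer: $-120$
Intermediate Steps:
$L{\left(H,q \right)} = H + 4 q$
$\left(-5\right) 4 L{\left(-5 - 5,4 \right)} = \left(-5\right) 4 \left(\left(-5 - 5\right) + 4 \cdot 4\right) = - 20 \left(\left(-5 - 5\right) + 16\right) = - 20 \left(-10 + 16\right) = \left(-20\right) 6 = -120$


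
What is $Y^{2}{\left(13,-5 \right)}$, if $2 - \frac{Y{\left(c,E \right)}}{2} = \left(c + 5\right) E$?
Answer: $33856$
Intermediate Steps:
$Y{\left(c,E \right)} = 4 - 2 E \left(5 + c\right)$ ($Y{\left(c,E \right)} = 4 - 2 \left(c + 5\right) E = 4 - 2 \left(5 + c\right) E = 4 - 2 E \left(5 + c\right)$)
$Y^{2}{\left(13,-5 \right)} = \left(4 - -50 - \left(-10\right) 13\right)^{2} = \left(4 + 50 + 130\right)^{2} = 184^{2} = 33856$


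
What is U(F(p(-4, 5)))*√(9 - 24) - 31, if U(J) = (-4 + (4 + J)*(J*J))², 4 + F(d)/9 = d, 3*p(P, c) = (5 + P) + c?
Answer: -31 + 20611600*I*√15 ≈ -31.0 + 7.9828e+7*I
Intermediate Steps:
p(P, c) = 5/3 + P/3 + c/3 (p(P, c) = ((5 + P) + c)/3 = (5 + P + c)/3 = 5/3 + P/3 + c/3)
F(d) = -36 + 9*d
U(J) = (-4 + J²*(4 + J))² (U(J) = (-4 + (4 + J)*J²)² = (-4 + J²*(4 + J))²)
U(F(p(-4, 5)))*√(9 - 24) - 31 = (-4 + (-36 + 9*(5/3 + (⅓)*(-4) + (⅓)*5))³ + 4*(-36 + 9*(5/3 + (⅓)*(-4) + (⅓)*5))²)²*√(9 - 24) - 31 = (-4 + (-36 + 9*(5/3 - 4/3 + 5/3))³ + 4*(-36 + 9*(5/3 - 4/3 + 5/3))²)²*√(-15) - 31 = (-4 + (-36 + 9*2)³ + 4*(-36 + 9*2)²)²*(I*√15) - 31 = (-4 + (-36 + 18)³ + 4*(-36 + 18)²)²*(I*√15) - 31 = (-4 + (-18)³ + 4*(-18)²)²*(I*√15) - 31 = (-4 - 5832 + 4*324)²*(I*√15) - 31 = (-4 - 5832 + 1296)²*(I*√15) - 31 = (-4540)²*(I*√15) - 31 = 20611600*(I*√15) - 31 = 20611600*I*√15 - 31 = -31 + 20611600*I*√15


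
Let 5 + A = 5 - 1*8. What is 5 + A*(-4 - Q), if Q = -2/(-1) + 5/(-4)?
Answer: 43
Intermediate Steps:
A = -8 (A = -5 + (5 - 1*8) = -5 + (5 - 8) = -5 - 3 = -8)
Q = ¾ (Q = -2*(-1) + 5*(-¼) = 2 - 5/4 = ¾ ≈ 0.75000)
5 + A*(-4 - Q) = 5 - 8*(-4 - 1*¾) = 5 - 8*(-4 - ¾) = 5 - 8*(-19/4) = 5 + 38 = 43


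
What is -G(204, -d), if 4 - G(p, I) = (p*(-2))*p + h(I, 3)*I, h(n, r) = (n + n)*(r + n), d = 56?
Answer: -415652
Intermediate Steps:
h(n, r) = 2*n*(n + r) (h(n, r) = (2*n)*(n + r) = 2*n*(n + r))
G(p, I) = 4 + 2*p**2 - 2*I**2*(3 + I) (G(p, I) = 4 - ((p*(-2))*p + (2*I*(I + 3))*I) = 4 - ((-2*p)*p + (2*I*(3 + I))*I) = 4 - (-2*p**2 + 2*I**2*(3 + I)) = 4 + (2*p**2 - 2*I**2*(3 + I)) = 4 + 2*p**2 - 2*I**2*(3 + I))
-G(204, -d) = -(4 + 2*204**2 - 2*(-1*56)**2*(3 - 1*56)) = -(4 + 2*41616 - 2*(-56)**2*(3 - 56)) = -(4 + 83232 - 2*3136*(-53)) = -(4 + 83232 + 332416) = -1*415652 = -415652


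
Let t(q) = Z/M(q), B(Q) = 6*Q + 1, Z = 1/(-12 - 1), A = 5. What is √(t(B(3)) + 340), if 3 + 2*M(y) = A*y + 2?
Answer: √126928529/611 ≈ 18.439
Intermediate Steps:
M(y) = -½ + 5*y/2 (M(y) = -3/2 + (5*y + 2)/2 = -3/2 + (2 + 5*y)/2 = -3/2 + (1 + 5*y/2) = -½ + 5*y/2)
Z = -1/13 (Z = 1/(-13) = -1/13 ≈ -0.076923)
B(Q) = 1 + 6*Q
t(q) = -1/(13*(-½ + 5*q/2))
√(t(B(3)) + 340) = √(-2/(-13 + 65*(1 + 6*3)) + 340) = √(-2/(-13 + 65*(1 + 18)) + 340) = √(-2/(-13 + 65*19) + 340) = √(-2/(-13 + 1235) + 340) = √(-2/1222 + 340) = √(-2*1/1222 + 340) = √(-1/611 + 340) = √(207739/611) = √126928529/611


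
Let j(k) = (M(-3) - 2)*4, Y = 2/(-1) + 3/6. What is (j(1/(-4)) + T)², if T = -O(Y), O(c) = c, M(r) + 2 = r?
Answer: 2809/4 ≈ 702.25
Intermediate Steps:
Y = -3/2 (Y = 2*(-1) + 3*(⅙) = -2 + ½ = -3/2 ≈ -1.5000)
M(r) = -2 + r
j(k) = -28 (j(k) = ((-2 - 3) - 2)*4 = (-5 - 2)*4 = -7*4 = -28)
T = 3/2 (T = -1*(-3/2) = 3/2 ≈ 1.5000)
(j(1/(-4)) + T)² = (-28 + 3/2)² = (-53/2)² = 2809/4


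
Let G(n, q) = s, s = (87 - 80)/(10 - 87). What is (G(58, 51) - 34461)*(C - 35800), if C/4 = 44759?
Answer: -54296756992/11 ≈ -4.9361e+9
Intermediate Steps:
C = 179036 (C = 4*44759 = 179036)
s = -1/11 (s = 7/(-77) = 7*(-1/77) = -1/11 ≈ -0.090909)
G(n, q) = -1/11
(G(58, 51) - 34461)*(C - 35800) = (-1/11 - 34461)*(179036 - 35800) = -379072/11*143236 = -54296756992/11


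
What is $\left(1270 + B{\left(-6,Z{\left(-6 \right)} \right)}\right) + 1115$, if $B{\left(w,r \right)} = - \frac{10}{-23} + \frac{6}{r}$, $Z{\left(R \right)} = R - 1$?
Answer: $\frac{383917}{161} \approx 2384.6$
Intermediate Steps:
$Z{\left(R \right)} = -1 + R$
$B{\left(w,r \right)} = \frac{10}{23} + \frac{6}{r}$ ($B{\left(w,r \right)} = \left(-10\right) \left(- \frac{1}{23}\right) + \frac{6}{r} = \frac{10}{23} + \frac{6}{r}$)
$\left(1270 + B{\left(-6,Z{\left(-6 \right)} \right)}\right) + 1115 = \left(1270 + \left(\frac{10}{23} + \frac{6}{-1 - 6}\right)\right) + 1115 = \left(1270 + \left(\frac{10}{23} + \frac{6}{-7}\right)\right) + 1115 = \left(1270 + \left(\frac{10}{23} + 6 \left(- \frac{1}{7}\right)\right)\right) + 1115 = \left(1270 + \left(\frac{10}{23} - \frac{6}{7}\right)\right) + 1115 = \left(1270 - \frac{68}{161}\right) + 1115 = \frac{204402}{161} + 1115 = \frac{383917}{161}$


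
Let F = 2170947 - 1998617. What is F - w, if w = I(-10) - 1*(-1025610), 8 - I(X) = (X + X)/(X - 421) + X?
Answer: -367771418/431 ≈ -8.5330e+5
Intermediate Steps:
F = 172330
I(X) = 8 - X - 2*X/(-421 + X) (I(X) = 8 - ((X + X)/(X - 421) + X) = 8 - ((2*X)/(-421 + X) + X) = 8 - (2*X/(-421 + X) + X) = 8 - (X + 2*X/(-421 + X)) = 8 + (-X - 2*X/(-421 + X)) = 8 - X - 2*X/(-421 + X))
w = 442045648/431 (w = (-3368 - 1*(-10)**2 + 427*(-10))/(-421 - 10) - 1*(-1025610) = (-3368 - 1*100 - 4270)/(-431) + 1025610 = -(-3368 - 100 - 4270)/431 + 1025610 = -1/431*(-7738) + 1025610 = 7738/431 + 1025610 = 442045648/431 ≈ 1.0256e+6)
F - w = 172330 - 1*442045648/431 = 172330 - 442045648/431 = -367771418/431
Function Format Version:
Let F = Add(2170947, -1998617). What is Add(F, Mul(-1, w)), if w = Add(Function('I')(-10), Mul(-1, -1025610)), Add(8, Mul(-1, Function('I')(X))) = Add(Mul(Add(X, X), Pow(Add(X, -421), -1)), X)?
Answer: Rational(-367771418, 431) ≈ -8.5330e+5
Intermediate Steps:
F = 172330
Function('I')(X) = Add(8, Mul(-1, X), Mul(-2, X, Pow(Add(-421, X), -1))) (Function('I')(X) = Add(8, Mul(-1, Add(Mul(Add(X, X), Pow(Add(X, -421), -1)), X))) = Add(8, Mul(-1, Add(Mul(Mul(2, X), Pow(Add(-421, X), -1)), X))) = Add(8, Mul(-1, Add(Mul(2, X, Pow(Add(-421, X), -1)), X))) = Add(8, Mul(-1, Add(X, Mul(2, X, Pow(Add(-421, X), -1))))) = Add(8, Add(Mul(-1, X), Mul(-2, X, Pow(Add(-421, X), -1)))) = Add(8, Mul(-1, X), Mul(-2, X, Pow(Add(-421, X), -1))))
w = Rational(442045648, 431) (w = Add(Mul(Pow(Add(-421, -10), -1), Add(-3368, Mul(-1, Pow(-10, 2)), Mul(427, -10))), Mul(-1, -1025610)) = Add(Mul(Pow(-431, -1), Add(-3368, Mul(-1, 100), -4270)), 1025610) = Add(Mul(Rational(-1, 431), Add(-3368, -100, -4270)), 1025610) = Add(Mul(Rational(-1, 431), -7738), 1025610) = Add(Rational(7738, 431), 1025610) = Rational(442045648, 431) ≈ 1.0256e+6)
Add(F, Mul(-1, w)) = Add(172330, Mul(-1, Rational(442045648, 431))) = Add(172330, Rational(-442045648, 431)) = Rational(-367771418, 431)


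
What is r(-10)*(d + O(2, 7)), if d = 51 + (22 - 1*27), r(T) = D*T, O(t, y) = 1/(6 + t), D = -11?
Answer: 20295/4 ≈ 5073.8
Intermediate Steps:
r(T) = -11*T
d = 46 (d = 51 + (22 - 27) = 51 - 5 = 46)
r(-10)*(d + O(2, 7)) = (-11*(-10))*(46 + 1/(6 + 2)) = 110*(46 + 1/8) = 110*(46 + ⅛) = 110*(369/8) = 20295/4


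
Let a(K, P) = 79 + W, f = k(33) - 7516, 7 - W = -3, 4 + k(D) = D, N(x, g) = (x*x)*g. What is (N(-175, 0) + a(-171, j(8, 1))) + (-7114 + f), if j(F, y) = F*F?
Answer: -14512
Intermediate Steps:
N(x, g) = g*x² (N(x, g) = x²*g = g*x²)
k(D) = -4 + D
j(F, y) = F²
W = 10 (W = 7 - 1*(-3) = 7 + 3 = 10)
f = -7487 (f = (-4 + 33) - 7516 = 29 - 7516 = -7487)
a(K, P) = 89 (a(K, P) = 79 + 10 = 89)
(N(-175, 0) + a(-171, j(8, 1))) + (-7114 + f) = (0*(-175)² + 89) + (-7114 - 7487) = (0*30625 + 89) - 14601 = (0 + 89) - 14601 = 89 - 14601 = -14512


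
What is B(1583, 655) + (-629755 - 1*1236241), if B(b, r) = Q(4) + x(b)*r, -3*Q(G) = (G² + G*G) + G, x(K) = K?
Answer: -829143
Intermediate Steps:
Q(G) = -2*G²/3 - G/3 (Q(G) = -((G² + G*G) + G)/3 = -((G² + G²) + G)/3 = -(2*G² + G)/3 = -(G + 2*G²)/3 = -2*G²/3 - G/3)
B(b, r) = -12 + b*r (B(b, r) = -⅓*4*(1 + 2*4) + b*r = -⅓*4*(1 + 8) + b*r = -⅓*4*9 + b*r = -12 + b*r)
B(1583, 655) + (-629755 - 1*1236241) = (-12 + 1583*655) + (-629755 - 1*1236241) = (-12 + 1036865) + (-629755 - 1236241) = 1036853 - 1865996 = -829143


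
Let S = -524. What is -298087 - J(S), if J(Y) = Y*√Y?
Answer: -298087 + 1048*I*√131 ≈ -2.9809e+5 + 11995.0*I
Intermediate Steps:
J(Y) = Y^(3/2)
-298087 - J(S) = -298087 - (-524)^(3/2) = -298087 - (-1048)*I*√131 = -298087 + 1048*I*√131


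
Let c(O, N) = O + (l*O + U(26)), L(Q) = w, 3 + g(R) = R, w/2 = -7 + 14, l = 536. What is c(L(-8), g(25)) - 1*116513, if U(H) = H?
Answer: -108969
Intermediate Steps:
w = 14 (w = 2*(-7 + 14) = 2*7 = 14)
g(R) = -3 + R
L(Q) = 14
c(O, N) = 26 + 537*O (c(O, N) = O + (536*O + 26) = O + (26 + 536*O) = 26 + 537*O)
c(L(-8), g(25)) - 1*116513 = (26 + 537*14) - 1*116513 = (26 + 7518) - 116513 = 7544 - 116513 = -108969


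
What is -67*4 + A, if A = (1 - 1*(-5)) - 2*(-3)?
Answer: -256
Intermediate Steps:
A = 12 (A = (1 + 5) + 6 = 6 + 6 = 12)
-67*4 + A = -67*4 + 12 = -268 + 12 = -256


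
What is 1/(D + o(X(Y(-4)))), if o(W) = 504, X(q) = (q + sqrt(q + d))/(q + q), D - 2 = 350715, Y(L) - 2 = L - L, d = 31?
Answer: 1/351221 ≈ 2.8472e-6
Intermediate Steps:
Y(L) = 2 (Y(L) = 2 + (L - L) = 2 + 0 = 2)
D = 350717 (D = 2 + 350715 = 350717)
X(q) = (q + sqrt(31 + q))/(2*q) (X(q) = (q + sqrt(q + 31))/(q + q) = (q + sqrt(31 + q))/((2*q)) = (q + sqrt(31 + q))*(1/(2*q)) = (q + sqrt(31 + q))/(2*q))
1/(D + o(X(Y(-4)))) = 1/(350717 + 504) = 1/351221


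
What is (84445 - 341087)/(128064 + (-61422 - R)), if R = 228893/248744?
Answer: -63838157648/16576568755 ≈ -3.8511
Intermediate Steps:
R = 228893/248744 (R = 228893*(1/248744) = 228893/248744 ≈ 0.92019)
(84445 - 341087)/(128064 + (-61422 - R)) = (84445 - 341087)/(128064 + (-61422 - 1*228893/248744)) = -256642/(128064 + (-61422 - 228893/248744)) = -256642/(128064 - 15278582861/248744) = -256642/16576568755/248744 = -256642*248744/16576568755 = -63838157648/16576568755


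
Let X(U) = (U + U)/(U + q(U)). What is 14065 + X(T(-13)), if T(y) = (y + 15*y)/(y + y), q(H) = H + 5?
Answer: 295381/21 ≈ 14066.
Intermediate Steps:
q(H) = 5 + H
T(y) = 8 (T(y) = (16*y)/((2*y)) = (16*y)*(1/(2*y)) = 8)
X(U) = 2*U/(5 + 2*U) (X(U) = (U + U)/(U + (5 + U)) = (2*U)/(5 + 2*U) = 2*U/(5 + 2*U))
14065 + X(T(-13)) = 14065 + 2*8/(5 + 2*8) = 14065 + 2*8/(5 + 16) = 14065 + 2*8/21 = 14065 + 2*8*(1/21) = 14065 + 16/21 = 295381/21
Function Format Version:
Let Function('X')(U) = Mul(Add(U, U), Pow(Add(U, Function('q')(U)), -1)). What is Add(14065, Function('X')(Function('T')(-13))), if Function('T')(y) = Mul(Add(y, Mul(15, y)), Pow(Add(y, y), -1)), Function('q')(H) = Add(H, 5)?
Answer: Rational(295381, 21) ≈ 14066.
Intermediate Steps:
Function('q')(H) = Add(5, H)
Function('T')(y) = 8 (Function('T')(y) = Mul(Mul(16, y), Pow(Mul(2, y), -1)) = Mul(Mul(16, y), Mul(Rational(1, 2), Pow(y, -1))) = 8)
Function('X')(U) = Mul(2, U, Pow(Add(5, Mul(2, U)), -1)) (Function('X')(U) = Mul(Add(U, U), Pow(Add(U, Add(5, U)), -1)) = Mul(Mul(2, U), Pow(Add(5, Mul(2, U)), -1)) = Mul(2, U, Pow(Add(5, Mul(2, U)), -1)))
Add(14065, Function('X')(Function('T')(-13))) = Add(14065, Mul(2, 8, Pow(Add(5, Mul(2, 8)), -1))) = Add(14065, Mul(2, 8, Pow(Add(5, 16), -1))) = Add(14065, Mul(2, 8, Pow(21, -1))) = Add(14065, Mul(2, 8, Rational(1, 21))) = Add(14065, Rational(16, 21)) = Rational(295381, 21)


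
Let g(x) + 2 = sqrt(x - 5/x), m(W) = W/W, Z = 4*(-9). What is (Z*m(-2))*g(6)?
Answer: 72 - 6*sqrt(186) ≈ -9.8291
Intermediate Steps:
Z = -36
m(W) = 1
g(x) = -2 + sqrt(x - 5/x)
(Z*m(-2))*g(6) = (-36*1)*(-2 + sqrt(6 - 5/6)) = -36*(-2 + sqrt(6 - 5*1/6)) = -36*(-2 + sqrt(6 - 5/6)) = -36*(-2 + sqrt(31/6)) = -36*(-2 + sqrt(186)/6) = 72 - 6*sqrt(186)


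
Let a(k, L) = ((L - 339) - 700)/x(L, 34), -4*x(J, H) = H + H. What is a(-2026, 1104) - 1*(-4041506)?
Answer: 68705537/17 ≈ 4.0415e+6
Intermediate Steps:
x(J, H) = -H/2 (x(J, H) = -(H + H)/4 = -H/2)
a(k, L) = 1039/17 - L/17 (a(k, L) = ((L - 339) - 700)/((-1/2*34)) = ((-339 + L) - 700)/(-17) = (-1039 + L)*(-1/17) = 1039/17 - L/17)
a(-2026, 1104) - 1*(-4041506) = (1039/17 - 1/17*1104) - 1*(-4041506) = (1039/17 - 1104/17) + 4041506 = -65/17 + 4041506 = 68705537/17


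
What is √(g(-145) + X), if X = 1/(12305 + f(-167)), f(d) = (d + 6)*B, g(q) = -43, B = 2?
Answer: 6*I*√171512679/11983 ≈ 6.5574*I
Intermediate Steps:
f(d) = 12 + 2*d (f(d) = (d + 6)*2 = (6 + d)*2 = 12 + 2*d)
X = 1/11983 (X = 1/(12305 + (12 + 2*(-167))) = 1/(12305 + (12 - 334)) = 1/(12305 - 322) = 1/11983 ≈ 8.3452e-5)
√(g(-145) + X) = √(-43 + 1/11983) = √(-515268/11983) = 6*I*√171512679/11983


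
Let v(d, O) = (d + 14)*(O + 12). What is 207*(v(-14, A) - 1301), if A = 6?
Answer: -269307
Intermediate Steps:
v(d, O) = (12 + O)*(14 + d) (v(d, O) = (14 + d)*(12 + O) = (12 + O)*(14 + d))
207*(v(-14, A) - 1301) = 207*((168 + 12*(-14) + 14*6 + 6*(-14)) - 1301) = 207*((168 - 168 + 84 - 84) - 1301) = 207*(0 - 1301) = 207*(-1301) = -269307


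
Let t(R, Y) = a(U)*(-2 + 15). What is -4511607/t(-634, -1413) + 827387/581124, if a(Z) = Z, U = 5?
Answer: -2621749326113/37773060 ≈ -69408.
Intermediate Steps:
t(R, Y) = 65 (t(R, Y) = 5*(-2 + 15) = 5*13 = 65)
-4511607/t(-634, -1413) + 827387/581124 = -4511607/65 + 827387/581124 = -2621749326113/37773060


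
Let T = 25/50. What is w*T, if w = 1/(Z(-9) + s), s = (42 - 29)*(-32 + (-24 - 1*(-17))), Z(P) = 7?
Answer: -1/1000 ≈ -0.0010000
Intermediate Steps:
T = ½ (T = 25*(1/50) = ½ ≈ 0.50000)
s = -507 (s = 13*(-32 + (-24 + 17)) = 13*(-32 - 7) = 13*(-39) = -507)
w = -1/500 (w = 1/(7 - 507) = 1/(-500) = -1/500 ≈ -0.0020000)
w*T = -1/500*½ = -1/1000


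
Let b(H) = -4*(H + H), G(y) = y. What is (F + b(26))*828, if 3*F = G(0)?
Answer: -172224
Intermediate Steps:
F = 0 (F = (1/3)*0 = 0)
b(H) = -8*H
(F + b(26))*828 = (0 - 8*26)*828 = (0 - 208)*828 = -208*828 = -172224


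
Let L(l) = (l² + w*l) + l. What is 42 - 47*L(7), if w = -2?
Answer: -1932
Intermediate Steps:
L(l) = l² - l (L(l) = (l² - 2*l) + l = l² - l)
42 - 47*L(7) = 42 - 329*(-1 + 7) = 42 - 329*6 = 42 - 47*42 = 42 - 1974 = -1932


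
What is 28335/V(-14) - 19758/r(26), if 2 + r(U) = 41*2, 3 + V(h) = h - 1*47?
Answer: -220707/320 ≈ -689.71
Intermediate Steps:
V(h) = -50 + h (V(h) = -3 + (h - 1*47) = -3 + (h - 47) = -3 + (-47 + h) = -50 + h)
r(U) = 80 (r(U) = -2 + 41*2 = -2 + 82 = 80)
28335/V(-14) - 19758/r(26) = 28335/(-50 - 14) - 19758/80 = 28335/(-64) - 19758*1/80 = 28335*(-1/64) - 9879/40 = -28335/64 - 9879/40 = -220707/320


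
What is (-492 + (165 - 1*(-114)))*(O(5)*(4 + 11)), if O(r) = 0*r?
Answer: 0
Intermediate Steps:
O(r) = 0
(-492 + (165 - 1*(-114)))*(O(5)*(4 + 11)) = (-492 + (165 - 1*(-114)))*(0*(4 + 11)) = (-492 + (165 + 114))*(0*15) = (-492 + 279)*0 = -213*0 = 0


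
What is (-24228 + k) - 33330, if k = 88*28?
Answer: -55094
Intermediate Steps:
k = 2464
(-24228 + k) - 33330 = (-24228 + 2464) - 33330 = -21764 - 33330 = -55094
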